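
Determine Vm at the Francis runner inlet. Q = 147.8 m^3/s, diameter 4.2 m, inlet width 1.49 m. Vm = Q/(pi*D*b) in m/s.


Vm = 147.8 / (pi * 4.2 * 1.49) = 7.5178 m/s


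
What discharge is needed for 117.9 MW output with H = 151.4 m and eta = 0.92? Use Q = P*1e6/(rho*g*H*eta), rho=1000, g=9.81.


Q = 117.9 * 1e6 / (1000 * 9.81 * 151.4 * 0.92) = 86.2842 m^3/s


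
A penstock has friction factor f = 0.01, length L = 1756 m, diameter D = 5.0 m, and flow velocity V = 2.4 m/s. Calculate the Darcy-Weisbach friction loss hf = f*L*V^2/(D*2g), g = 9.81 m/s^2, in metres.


hf = 0.01 * 1756 * 2.4^2 / (5.0 * 2 * 9.81) = 1.0310 m


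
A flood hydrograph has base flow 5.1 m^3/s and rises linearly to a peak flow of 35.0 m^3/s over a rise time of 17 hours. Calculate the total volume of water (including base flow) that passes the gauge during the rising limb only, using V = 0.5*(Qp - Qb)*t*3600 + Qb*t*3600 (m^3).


V = 0.5*(35.0 - 5.1)*17*3600 + 5.1*17*3600 = 1.2271e+06 m^3


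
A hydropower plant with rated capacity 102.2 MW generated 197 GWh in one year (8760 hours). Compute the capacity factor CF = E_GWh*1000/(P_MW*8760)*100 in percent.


CF = 197 * 1000 / (102.2 * 8760) * 100 = 22.0045 %


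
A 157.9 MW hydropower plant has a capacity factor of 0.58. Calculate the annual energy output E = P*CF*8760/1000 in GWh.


E = 157.9 * 0.58 * 8760 / 1000 = 802.2583 GWh


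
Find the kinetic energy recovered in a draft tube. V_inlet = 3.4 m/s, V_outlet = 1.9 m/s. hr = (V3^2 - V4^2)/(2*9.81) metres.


hr = (3.4^2 - 1.9^2) / (2*9.81) = 0.4052 m


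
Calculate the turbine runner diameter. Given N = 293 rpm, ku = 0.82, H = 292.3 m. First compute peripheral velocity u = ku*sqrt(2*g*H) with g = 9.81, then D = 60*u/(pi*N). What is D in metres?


u = 0.82 * sqrt(2*9.81*292.3) = 62.0980 m/s
D = 60 * 62.0980 / (pi * 293) = 4.0477 m


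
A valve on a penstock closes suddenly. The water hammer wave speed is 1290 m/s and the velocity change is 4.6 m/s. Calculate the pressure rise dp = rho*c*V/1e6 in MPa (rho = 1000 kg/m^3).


dp = 1000 * 1290 * 4.6 / 1e6 = 5.9340 MPa


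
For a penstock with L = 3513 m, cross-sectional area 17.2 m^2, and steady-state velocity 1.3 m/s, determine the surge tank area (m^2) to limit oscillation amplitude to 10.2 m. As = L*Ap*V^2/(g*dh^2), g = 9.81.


As = 3513 * 17.2 * 1.3^2 / (9.81 * 10.2^2) = 100.0516 m^2


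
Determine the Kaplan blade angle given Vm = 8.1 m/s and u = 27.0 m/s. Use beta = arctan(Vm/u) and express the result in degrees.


beta = arctan(8.1 / 27.0) = 16.6992 degrees


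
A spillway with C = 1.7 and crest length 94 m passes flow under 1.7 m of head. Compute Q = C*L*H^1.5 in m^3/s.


Q = 1.7 * 94 * 1.7^1.5 = 354.2013 m^3/s


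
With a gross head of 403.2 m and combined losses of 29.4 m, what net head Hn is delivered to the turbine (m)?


Hn = 403.2 - 29.4 = 373.8000 m


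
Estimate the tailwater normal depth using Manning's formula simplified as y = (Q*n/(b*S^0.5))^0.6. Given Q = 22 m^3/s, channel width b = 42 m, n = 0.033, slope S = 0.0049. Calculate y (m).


y = (22 * 0.033 / (42 * 0.0049^0.5))^0.6 = 0.4321 m


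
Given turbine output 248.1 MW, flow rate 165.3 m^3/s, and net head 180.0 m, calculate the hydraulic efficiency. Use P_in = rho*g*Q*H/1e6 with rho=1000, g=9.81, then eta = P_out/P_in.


P_in = 1000 * 9.81 * 165.3 * 180.0 / 1e6 = 291.8867 MW
eta = 248.1 / 291.8867 = 0.8500


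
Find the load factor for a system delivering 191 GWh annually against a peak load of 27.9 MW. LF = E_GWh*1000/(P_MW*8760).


LF = 191 * 1000 / (27.9 * 8760) = 0.7815


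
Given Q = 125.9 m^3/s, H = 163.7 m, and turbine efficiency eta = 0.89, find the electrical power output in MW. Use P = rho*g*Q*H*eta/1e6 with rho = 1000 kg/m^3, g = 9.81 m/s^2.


P = 1000 * 9.81 * 125.9 * 163.7 * 0.89 / 1e6 = 179.9424 MW


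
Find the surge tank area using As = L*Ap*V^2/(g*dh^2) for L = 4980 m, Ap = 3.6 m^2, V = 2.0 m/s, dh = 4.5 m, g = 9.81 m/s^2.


As = 4980 * 3.6 * 2.0^2 / (9.81 * 4.5^2) = 360.9922 m^2


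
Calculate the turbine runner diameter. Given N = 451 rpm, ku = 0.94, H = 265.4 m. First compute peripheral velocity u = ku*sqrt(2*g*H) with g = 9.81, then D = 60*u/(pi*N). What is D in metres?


u = 0.94 * sqrt(2*9.81*265.4) = 67.8309 m/s
D = 60 * 67.8309 / (pi * 451) = 2.8725 m


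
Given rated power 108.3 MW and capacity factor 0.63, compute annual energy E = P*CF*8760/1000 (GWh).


E = 108.3 * 0.63 * 8760 / 1000 = 597.6860 GWh


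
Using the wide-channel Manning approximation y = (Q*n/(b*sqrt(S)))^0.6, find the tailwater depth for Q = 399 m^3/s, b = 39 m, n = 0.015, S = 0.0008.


y = (399 * 0.015 / (39 * 0.0008^0.5))^0.6 = 2.7585 m


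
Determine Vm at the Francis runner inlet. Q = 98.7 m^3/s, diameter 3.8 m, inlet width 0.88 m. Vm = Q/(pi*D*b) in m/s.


Vm = 98.7 / (pi * 3.8 * 0.88) = 9.3951 m/s


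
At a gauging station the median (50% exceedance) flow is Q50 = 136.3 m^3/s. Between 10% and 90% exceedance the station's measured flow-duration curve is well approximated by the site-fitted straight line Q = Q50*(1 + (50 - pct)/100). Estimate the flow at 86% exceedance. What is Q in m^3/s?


Q = 136.3 * (1 + (50 - 86)/100) = 87.2320 m^3/s


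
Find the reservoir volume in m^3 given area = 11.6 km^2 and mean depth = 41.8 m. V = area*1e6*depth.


V = 11.6 * 1e6 * 41.8 = 4.8488e+08 m^3


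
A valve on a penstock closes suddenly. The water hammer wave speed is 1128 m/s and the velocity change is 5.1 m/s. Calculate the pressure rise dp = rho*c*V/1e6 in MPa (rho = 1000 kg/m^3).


dp = 1000 * 1128 * 5.1 / 1e6 = 5.7528 MPa


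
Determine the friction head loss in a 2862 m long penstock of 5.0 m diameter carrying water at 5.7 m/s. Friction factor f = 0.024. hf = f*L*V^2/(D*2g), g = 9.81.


hf = 0.024 * 2862 * 5.7^2 / (5.0 * 2 * 9.81) = 22.7490 m


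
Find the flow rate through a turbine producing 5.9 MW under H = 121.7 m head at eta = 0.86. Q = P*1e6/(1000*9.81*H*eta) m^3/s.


Q = 5.9 * 1e6 / (1000 * 9.81 * 121.7 * 0.86) = 5.7464 m^3/s


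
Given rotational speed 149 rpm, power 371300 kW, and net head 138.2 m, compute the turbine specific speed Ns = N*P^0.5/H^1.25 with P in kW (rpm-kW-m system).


Ns = 149 * 371300^0.5 / 138.2^1.25 = 191.6080


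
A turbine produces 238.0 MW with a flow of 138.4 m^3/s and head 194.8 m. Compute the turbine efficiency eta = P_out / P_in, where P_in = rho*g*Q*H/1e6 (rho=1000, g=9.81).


P_in = 1000 * 9.81 * 138.4 * 194.8 / 1e6 = 264.4807 MW
eta = 238.0 / 264.4807 = 0.8999


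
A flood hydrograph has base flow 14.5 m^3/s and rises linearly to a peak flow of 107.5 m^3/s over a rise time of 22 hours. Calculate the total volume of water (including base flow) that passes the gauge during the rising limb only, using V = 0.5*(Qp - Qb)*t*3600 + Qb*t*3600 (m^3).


V = 0.5*(107.5 - 14.5)*22*3600 + 14.5*22*3600 = 4.8312e+06 m^3


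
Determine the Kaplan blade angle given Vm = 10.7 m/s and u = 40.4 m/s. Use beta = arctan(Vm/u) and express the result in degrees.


beta = arctan(10.7 / 40.4) = 14.8343 degrees


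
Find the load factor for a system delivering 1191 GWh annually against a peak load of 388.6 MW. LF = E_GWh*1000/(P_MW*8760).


LF = 1191 * 1000 / (388.6 * 8760) = 0.3499


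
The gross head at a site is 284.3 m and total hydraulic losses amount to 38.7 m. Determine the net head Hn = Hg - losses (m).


Hn = 284.3 - 38.7 = 245.6000 m


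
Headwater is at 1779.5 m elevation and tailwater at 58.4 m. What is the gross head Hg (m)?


Hg = 1779.5 - 58.4 = 1721.1000 m


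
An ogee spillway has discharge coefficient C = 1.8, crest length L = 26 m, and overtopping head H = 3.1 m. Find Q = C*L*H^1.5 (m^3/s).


Q = 1.8 * 26 * 3.1^1.5 = 255.4397 m^3/s


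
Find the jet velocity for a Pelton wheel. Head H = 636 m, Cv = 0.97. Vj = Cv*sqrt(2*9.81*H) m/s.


Vj = 0.97 * sqrt(2*9.81*636) = 108.3552 m/s


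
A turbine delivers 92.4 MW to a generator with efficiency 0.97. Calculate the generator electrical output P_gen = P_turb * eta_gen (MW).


P_gen = 92.4 * 0.97 = 89.6280 MW


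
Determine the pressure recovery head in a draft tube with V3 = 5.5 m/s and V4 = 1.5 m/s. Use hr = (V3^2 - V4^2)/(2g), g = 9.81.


hr = (5.5^2 - 1.5^2) / (2*9.81) = 1.4271 m


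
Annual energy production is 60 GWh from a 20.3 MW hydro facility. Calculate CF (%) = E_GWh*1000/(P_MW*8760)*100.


CF = 60 * 1000 / (20.3 * 8760) * 100 = 33.7405 %


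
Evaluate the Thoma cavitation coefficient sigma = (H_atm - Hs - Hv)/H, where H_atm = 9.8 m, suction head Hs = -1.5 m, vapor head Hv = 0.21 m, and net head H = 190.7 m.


sigma = (9.8 - (-1.5) - 0.21) / 190.7 = 0.0582


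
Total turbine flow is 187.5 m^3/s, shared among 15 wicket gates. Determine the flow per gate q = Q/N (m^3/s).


q = 187.5 / 15 = 12.5000 m^3/s


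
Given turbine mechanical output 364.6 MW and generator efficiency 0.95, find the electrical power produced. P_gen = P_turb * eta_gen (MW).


P_gen = 364.6 * 0.95 = 346.3700 MW


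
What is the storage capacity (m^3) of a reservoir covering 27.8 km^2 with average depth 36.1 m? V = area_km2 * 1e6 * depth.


V = 27.8 * 1e6 * 36.1 = 1.0036e+09 m^3


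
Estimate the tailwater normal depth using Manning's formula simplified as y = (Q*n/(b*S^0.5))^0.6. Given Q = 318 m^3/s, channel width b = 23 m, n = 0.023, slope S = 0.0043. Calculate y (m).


y = (318 * 0.023 / (23 * 0.0043^0.5))^0.6 = 2.5788 m


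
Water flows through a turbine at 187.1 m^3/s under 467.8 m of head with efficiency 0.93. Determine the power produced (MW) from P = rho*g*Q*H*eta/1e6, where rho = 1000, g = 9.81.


P = 1000 * 9.81 * 187.1 * 467.8 * 0.93 / 1e6 = 798.5203 MW


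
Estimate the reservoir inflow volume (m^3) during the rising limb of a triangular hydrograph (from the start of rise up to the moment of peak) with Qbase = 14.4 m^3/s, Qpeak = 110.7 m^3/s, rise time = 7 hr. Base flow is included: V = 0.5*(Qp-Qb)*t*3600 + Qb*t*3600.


V = 0.5*(110.7 - 14.4)*7*3600 + 14.4*7*3600 = 1.5763e+06 m^3


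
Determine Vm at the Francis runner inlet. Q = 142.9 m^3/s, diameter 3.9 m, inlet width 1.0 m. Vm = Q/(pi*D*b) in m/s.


Vm = 142.9 / (pi * 3.9 * 1.0) = 11.6632 m/s


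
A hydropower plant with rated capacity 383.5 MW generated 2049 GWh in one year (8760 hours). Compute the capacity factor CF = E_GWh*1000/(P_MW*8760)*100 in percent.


CF = 2049 * 1000 / (383.5 * 8760) * 100 = 60.9919 %


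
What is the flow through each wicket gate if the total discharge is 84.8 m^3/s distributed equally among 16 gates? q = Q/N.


q = 84.8 / 16 = 5.3000 m^3/s


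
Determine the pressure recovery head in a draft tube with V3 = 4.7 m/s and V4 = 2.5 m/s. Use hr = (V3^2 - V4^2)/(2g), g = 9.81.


hr = (4.7^2 - 2.5^2) / (2*9.81) = 0.8073 m


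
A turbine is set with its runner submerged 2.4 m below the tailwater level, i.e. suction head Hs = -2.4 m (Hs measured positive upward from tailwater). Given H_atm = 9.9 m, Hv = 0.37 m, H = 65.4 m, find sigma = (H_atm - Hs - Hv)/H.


sigma = (9.9 - (-2.4) - 0.37) / 65.4 = 0.1824


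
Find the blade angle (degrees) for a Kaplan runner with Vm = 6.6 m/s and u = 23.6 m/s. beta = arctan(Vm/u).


beta = arctan(6.6 / 23.6) = 15.6242 degrees


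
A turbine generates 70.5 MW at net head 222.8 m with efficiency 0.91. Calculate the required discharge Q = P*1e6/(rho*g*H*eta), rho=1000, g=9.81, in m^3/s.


Q = 70.5 * 1e6 / (1000 * 9.81 * 222.8 * 0.91) = 35.4457 m^3/s


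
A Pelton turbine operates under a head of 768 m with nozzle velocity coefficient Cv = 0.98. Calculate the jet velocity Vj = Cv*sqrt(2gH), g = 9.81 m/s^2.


Vj = 0.98 * sqrt(2*9.81*768) = 120.2974 m/s


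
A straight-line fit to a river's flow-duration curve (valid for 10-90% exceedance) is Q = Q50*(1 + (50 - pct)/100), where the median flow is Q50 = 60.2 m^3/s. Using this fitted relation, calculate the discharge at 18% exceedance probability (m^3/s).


Q = 60.2 * (1 + (50 - 18)/100) = 79.4640 m^3/s


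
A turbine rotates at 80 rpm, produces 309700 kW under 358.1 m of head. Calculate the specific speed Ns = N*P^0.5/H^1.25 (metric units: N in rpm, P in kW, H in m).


Ns = 80 * 309700^0.5 / 358.1^1.25 = 28.5795


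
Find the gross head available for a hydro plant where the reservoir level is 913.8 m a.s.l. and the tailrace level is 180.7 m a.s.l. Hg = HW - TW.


Hg = 913.8 - 180.7 = 733.1000 m


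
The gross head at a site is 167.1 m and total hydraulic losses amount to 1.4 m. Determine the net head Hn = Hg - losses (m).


Hn = 167.1 - 1.4 = 165.7000 m


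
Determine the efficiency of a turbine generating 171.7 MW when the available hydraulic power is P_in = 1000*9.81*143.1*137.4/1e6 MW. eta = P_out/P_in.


P_in = 1000 * 9.81 * 143.1 * 137.4 / 1e6 = 192.8836 MW
eta = 171.7 / 192.8836 = 0.8902


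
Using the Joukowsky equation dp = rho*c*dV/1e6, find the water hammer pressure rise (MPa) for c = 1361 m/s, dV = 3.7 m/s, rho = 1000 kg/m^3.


dp = 1000 * 1361 * 3.7 / 1e6 = 5.0357 MPa


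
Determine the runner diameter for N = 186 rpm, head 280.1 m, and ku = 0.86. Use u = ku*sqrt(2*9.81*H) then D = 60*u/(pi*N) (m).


u = 0.86 * sqrt(2*9.81*280.1) = 63.7536 m/s
D = 60 * 63.7536 / (pi * 186) = 6.5463 m


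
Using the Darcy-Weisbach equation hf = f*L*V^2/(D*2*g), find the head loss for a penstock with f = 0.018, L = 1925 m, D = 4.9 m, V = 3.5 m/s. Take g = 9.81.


hf = 0.018 * 1925 * 3.5^2 / (4.9 * 2 * 9.81) = 4.4151 m


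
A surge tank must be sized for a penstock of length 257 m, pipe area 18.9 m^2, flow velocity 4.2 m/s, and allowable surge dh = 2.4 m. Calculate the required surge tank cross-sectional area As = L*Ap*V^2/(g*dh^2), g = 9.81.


As = 257 * 18.9 * 4.2^2 / (9.81 * 2.4^2) = 1516.3589 m^2


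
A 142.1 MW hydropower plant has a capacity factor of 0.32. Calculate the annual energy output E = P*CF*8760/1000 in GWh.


E = 142.1 * 0.32 * 8760 / 1000 = 398.3347 GWh


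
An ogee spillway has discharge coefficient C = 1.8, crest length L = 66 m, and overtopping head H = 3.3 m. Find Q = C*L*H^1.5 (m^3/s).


Q = 1.8 * 66 * 3.3^1.5 = 712.1760 m^3/s


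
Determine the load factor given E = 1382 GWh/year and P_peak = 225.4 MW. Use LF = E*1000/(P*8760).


LF = 1382 * 1000 / (225.4 * 8760) = 0.6999


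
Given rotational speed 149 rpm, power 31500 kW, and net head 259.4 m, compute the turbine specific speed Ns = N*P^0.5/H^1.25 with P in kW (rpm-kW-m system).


Ns = 149 * 31500^0.5 / 259.4^1.25 = 25.4027


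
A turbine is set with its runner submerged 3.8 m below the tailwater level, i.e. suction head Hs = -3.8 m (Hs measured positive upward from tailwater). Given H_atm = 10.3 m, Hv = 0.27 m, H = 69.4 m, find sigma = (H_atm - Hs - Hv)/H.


sigma = (10.3 - (-3.8) - 0.27) / 69.4 = 0.1993


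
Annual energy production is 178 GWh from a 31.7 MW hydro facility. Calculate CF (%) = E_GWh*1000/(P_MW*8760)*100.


CF = 178 * 1000 / (31.7 * 8760) * 100 = 64.0998 %


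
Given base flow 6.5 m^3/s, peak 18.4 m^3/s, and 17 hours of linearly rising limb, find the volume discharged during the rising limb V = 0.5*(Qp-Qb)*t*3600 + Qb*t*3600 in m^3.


V = 0.5*(18.4 - 6.5)*17*3600 + 6.5*17*3600 = 761940.0000 m^3


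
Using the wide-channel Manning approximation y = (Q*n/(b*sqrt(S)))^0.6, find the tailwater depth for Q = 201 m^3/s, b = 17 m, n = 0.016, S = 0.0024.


y = (201 * 0.016 / (17 * 0.0024^0.5))^0.6 = 2.2493 m


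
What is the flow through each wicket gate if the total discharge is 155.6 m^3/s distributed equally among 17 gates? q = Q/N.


q = 155.6 / 17 = 9.1529 m^3/s


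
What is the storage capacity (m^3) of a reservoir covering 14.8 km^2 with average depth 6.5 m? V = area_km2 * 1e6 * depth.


V = 14.8 * 1e6 * 6.5 = 9.6200e+07 m^3


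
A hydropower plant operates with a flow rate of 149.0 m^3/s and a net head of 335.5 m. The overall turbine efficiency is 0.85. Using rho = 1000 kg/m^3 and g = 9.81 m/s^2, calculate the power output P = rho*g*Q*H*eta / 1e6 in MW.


P = 1000 * 9.81 * 149.0 * 335.5 * 0.85 / 1e6 = 416.8374 MW


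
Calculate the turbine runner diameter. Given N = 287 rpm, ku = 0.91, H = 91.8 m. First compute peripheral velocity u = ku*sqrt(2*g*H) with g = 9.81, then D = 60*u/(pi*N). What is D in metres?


u = 0.91 * sqrt(2*9.81*91.8) = 38.6200 m/s
D = 60 * 38.6200 / (pi * 287) = 2.5700 m


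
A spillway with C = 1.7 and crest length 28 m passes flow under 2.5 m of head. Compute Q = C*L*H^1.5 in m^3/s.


Q = 1.7 * 28 * 2.5^1.5 = 188.1555 m^3/s


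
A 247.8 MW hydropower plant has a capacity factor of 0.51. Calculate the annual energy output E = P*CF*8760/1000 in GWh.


E = 247.8 * 0.51 * 8760 / 1000 = 1107.0713 GWh


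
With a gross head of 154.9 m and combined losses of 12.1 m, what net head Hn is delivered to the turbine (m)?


Hn = 154.9 - 12.1 = 142.8000 m


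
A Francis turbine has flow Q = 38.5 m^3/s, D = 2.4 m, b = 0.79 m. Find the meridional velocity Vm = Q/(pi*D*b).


Vm = 38.5 / (pi * 2.4 * 0.79) = 6.4636 m/s


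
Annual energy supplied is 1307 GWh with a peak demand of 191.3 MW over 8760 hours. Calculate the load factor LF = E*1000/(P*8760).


LF = 1307 * 1000 / (191.3 * 8760) = 0.7799


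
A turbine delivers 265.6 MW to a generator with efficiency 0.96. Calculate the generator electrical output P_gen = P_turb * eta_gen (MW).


P_gen = 265.6 * 0.96 = 254.9760 MW


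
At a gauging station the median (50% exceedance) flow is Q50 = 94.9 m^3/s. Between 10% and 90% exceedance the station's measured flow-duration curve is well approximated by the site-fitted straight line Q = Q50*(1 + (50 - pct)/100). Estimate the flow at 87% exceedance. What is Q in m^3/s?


Q = 94.9 * (1 + (50 - 87)/100) = 59.7870 m^3/s


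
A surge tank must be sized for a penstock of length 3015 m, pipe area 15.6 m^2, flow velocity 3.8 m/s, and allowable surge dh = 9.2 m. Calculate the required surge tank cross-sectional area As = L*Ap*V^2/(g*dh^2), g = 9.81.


As = 3015 * 15.6 * 3.8^2 / (9.81 * 9.2^2) = 817.9645 m^2


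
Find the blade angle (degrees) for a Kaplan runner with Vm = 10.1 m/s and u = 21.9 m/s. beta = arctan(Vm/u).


beta = arctan(10.1 / 21.9) = 24.7585 degrees


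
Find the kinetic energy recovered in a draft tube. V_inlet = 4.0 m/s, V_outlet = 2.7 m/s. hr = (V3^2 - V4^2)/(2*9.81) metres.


hr = (4.0^2 - 2.7^2) / (2*9.81) = 0.4439 m


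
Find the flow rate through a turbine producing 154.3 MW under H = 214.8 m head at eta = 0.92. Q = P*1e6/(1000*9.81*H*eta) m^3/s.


Q = 154.3 * 1e6 / (1000 * 9.81 * 214.8 * 0.92) = 79.5930 m^3/s


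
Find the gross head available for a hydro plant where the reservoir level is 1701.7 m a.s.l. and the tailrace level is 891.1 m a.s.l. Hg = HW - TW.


Hg = 1701.7 - 891.1 = 810.6000 m


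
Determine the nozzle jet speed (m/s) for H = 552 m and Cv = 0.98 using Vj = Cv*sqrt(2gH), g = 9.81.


Vj = 0.98 * sqrt(2*9.81*552) = 101.9871 m/s


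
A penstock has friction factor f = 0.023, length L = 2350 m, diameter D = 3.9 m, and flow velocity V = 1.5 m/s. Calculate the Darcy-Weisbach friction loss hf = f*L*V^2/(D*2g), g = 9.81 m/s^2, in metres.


hf = 0.023 * 2350 * 1.5^2 / (3.9 * 2 * 9.81) = 1.5893 m


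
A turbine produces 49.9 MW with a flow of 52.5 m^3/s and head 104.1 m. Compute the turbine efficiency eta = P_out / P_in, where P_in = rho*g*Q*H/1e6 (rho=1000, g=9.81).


P_in = 1000 * 9.81 * 52.5 * 104.1 / 1e6 = 53.6141 MW
eta = 49.9 / 53.6141 = 0.9307


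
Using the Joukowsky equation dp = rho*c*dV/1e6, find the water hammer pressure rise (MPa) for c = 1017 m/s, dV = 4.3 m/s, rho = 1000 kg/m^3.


dp = 1000 * 1017 * 4.3 / 1e6 = 4.3731 MPa


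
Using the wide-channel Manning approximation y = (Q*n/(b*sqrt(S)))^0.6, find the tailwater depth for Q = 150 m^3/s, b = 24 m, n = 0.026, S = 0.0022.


y = (150 * 0.026 / (24 * 0.0022^0.5))^0.6 = 2.1076 m


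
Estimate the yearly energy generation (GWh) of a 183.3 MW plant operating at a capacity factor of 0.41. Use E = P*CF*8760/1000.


E = 183.3 * 0.41 * 8760 / 1000 = 658.3403 GWh


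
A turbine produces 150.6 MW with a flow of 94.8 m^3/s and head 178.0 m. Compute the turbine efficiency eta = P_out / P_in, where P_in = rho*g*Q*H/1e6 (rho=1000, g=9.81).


P_in = 1000 * 9.81 * 94.8 * 178.0 / 1e6 = 165.5379 MW
eta = 150.6 / 165.5379 = 0.9098


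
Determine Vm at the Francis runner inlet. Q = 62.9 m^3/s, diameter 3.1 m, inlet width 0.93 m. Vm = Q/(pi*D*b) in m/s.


Vm = 62.9 / (pi * 3.1 * 0.93) = 6.9447 m/s


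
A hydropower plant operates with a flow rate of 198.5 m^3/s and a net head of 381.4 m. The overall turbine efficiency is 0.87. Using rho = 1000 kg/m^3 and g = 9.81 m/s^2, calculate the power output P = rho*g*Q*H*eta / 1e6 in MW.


P = 1000 * 9.81 * 198.5 * 381.4 * 0.87 / 1e6 = 646.1442 MW


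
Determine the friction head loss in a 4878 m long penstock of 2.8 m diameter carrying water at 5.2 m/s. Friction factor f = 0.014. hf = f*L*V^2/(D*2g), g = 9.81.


hf = 0.014 * 4878 * 5.2^2 / (2.8 * 2 * 9.81) = 33.6139 m


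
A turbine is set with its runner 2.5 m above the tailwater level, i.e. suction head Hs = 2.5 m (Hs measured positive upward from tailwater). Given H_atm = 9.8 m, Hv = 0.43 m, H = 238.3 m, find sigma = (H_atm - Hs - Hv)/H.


sigma = (9.8 - 2.5 - 0.43) / 238.3 = 0.0288


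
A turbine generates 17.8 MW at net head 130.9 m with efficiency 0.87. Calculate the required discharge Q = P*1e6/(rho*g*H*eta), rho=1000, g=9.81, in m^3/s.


Q = 17.8 * 1e6 / (1000 * 9.81 * 130.9 * 0.87) = 15.9328 m^3/s


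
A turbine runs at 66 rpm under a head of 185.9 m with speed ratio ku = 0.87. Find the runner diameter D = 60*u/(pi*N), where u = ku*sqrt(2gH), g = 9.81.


u = 0.87 * sqrt(2*9.81*185.9) = 52.5422 m/s
D = 60 * 52.5422 / (pi * 66) = 15.2043 m


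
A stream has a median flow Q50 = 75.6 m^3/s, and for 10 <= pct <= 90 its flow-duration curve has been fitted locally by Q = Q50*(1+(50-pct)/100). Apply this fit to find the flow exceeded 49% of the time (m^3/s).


Q = 75.6 * (1 + (50 - 49)/100) = 76.3560 m^3/s


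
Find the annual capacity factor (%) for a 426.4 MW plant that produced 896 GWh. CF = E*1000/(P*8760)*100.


CF = 896 * 1000 / (426.4 * 8760) * 100 = 23.9876 %


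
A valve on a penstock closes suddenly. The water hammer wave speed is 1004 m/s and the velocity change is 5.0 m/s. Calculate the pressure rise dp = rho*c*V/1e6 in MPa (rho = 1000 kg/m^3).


dp = 1000 * 1004 * 5.0 / 1e6 = 5.0200 MPa


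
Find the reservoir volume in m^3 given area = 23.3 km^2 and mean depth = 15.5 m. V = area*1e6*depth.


V = 23.3 * 1e6 * 15.5 = 3.6115e+08 m^3


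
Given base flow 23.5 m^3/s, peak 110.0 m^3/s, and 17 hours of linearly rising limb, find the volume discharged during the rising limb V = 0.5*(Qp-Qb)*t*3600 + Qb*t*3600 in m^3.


V = 0.5*(110.0 - 23.5)*17*3600 + 23.5*17*3600 = 4.0851e+06 m^3


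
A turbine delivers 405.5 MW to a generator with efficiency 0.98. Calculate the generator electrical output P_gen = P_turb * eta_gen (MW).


P_gen = 405.5 * 0.98 = 397.3900 MW


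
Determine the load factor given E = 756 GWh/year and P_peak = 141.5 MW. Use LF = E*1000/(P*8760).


LF = 756 * 1000 / (141.5 * 8760) = 0.6099


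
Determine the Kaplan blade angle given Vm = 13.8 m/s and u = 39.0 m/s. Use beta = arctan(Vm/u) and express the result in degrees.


beta = arctan(13.8 / 39.0) = 19.4861 degrees


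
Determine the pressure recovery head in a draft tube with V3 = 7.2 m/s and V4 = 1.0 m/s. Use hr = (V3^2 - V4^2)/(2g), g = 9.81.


hr = (7.2^2 - 1.0^2) / (2*9.81) = 2.5912 m


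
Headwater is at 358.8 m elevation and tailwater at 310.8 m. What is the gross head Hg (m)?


Hg = 358.8 - 310.8 = 48.0000 m


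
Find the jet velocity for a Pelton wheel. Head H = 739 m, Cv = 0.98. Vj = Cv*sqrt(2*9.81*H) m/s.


Vj = 0.98 * sqrt(2*9.81*739) = 118.0043 m/s


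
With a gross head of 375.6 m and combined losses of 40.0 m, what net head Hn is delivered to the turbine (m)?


Hn = 375.6 - 40.0 = 335.6000 m


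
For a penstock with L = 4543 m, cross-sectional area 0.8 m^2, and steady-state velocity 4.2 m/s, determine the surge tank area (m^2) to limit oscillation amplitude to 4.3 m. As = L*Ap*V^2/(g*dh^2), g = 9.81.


As = 4543 * 0.8 * 4.2^2 / (9.81 * 4.3^2) = 353.4479 m^2


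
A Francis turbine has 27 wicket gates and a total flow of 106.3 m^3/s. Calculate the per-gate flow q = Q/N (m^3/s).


q = 106.3 / 27 = 3.9370 m^3/s


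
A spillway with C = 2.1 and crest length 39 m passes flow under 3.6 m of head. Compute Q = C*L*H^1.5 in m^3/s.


Q = 2.1 * 39 * 3.6^1.5 = 559.4196 m^3/s


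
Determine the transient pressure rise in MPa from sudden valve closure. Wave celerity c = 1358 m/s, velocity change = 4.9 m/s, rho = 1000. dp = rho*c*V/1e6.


dp = 1000 * 1358 * 4.9 / 1e6 = 6.6542 MPa


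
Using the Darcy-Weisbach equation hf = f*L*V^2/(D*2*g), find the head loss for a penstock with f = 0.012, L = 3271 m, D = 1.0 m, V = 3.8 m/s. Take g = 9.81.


hf = 0.012 * 3271 * 3.8^2 / (1.0 * 2 * 9.81) = 28.8888 m


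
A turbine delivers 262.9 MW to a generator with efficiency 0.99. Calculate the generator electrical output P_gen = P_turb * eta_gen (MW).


P_gen = 262.9 * 0.99 = 260.2710 MW


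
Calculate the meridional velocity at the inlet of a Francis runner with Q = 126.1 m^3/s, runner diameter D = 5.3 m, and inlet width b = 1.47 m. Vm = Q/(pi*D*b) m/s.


Vm = 126.1 / (pi * 5.3 * 1.47) = 5.1520 m/s


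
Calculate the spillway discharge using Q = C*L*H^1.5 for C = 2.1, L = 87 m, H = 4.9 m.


Q = 2.1 * 87 * 4.9^1.5 = 1981.6761 m^3/s


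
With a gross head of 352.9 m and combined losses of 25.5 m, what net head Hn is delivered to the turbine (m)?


Hn = 352.9 - 25.5 = 327.4000 m


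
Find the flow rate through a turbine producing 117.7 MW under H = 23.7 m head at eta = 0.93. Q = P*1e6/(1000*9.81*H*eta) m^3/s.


Q = 117.7 * 1e6 / (1000 * 9.81 * 23.7 * 0.93) = 544.3474 m^3/s


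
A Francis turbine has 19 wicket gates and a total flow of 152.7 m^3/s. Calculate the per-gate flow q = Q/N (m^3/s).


q = 152.7 / 19 = 8.0368 m^3/s


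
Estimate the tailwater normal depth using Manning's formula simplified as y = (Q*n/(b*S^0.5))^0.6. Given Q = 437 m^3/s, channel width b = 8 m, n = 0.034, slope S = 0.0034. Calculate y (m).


y = (437 * 0.034 / (8 * 0.0034^0.5))^0.6 = 7.9777 m


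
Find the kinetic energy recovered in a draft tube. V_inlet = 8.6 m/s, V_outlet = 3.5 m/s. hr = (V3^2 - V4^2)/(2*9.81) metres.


hr = (8.6^2 - 3.5^2) / (2*9.81) = 3.1453 m


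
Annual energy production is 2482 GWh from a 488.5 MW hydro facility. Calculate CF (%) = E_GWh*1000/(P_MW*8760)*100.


CF = 2482 * 1000 / (488.5 * 8760) * 100 = 58.0007 %


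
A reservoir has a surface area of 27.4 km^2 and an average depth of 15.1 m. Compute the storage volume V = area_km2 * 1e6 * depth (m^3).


V = 27.4 * 1e6 * 15.1 = 4.1374e+08 m^3


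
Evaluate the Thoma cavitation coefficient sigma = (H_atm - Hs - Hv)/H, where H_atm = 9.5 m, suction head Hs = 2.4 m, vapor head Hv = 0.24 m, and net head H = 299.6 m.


sigma = (9.5 - 2.4 - 0.24) / 299.6 = 0.0229


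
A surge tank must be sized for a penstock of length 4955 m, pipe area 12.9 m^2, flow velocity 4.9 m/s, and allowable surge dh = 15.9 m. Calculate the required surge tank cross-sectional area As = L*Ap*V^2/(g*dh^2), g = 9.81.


As = 4955 * 12.9 * 4.9^2 / (9.81 * 15.9^2) = 618.8171 m^2


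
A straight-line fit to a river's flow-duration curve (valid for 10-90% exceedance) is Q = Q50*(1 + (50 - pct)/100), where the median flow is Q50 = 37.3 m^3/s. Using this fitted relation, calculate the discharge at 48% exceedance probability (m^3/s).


Q = 37.3 * (1 + (50 - 48)/100) = 38.0460 m^3/s


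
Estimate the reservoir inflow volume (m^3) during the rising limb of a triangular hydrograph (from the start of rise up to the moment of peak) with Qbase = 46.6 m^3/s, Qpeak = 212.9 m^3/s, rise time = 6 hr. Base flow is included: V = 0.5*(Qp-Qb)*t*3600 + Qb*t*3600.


V = 0.5*(212.9 - 46.6)*6*3600 + 46.6*6*3600 = 2.8026e+06 m^3


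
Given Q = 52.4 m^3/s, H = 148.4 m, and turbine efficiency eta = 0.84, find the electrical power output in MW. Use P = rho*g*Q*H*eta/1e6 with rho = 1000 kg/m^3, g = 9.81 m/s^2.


P = 1000 * 9.81 * 52.4 * 148.4 * 0.84 / 1e6 = 64.0787 MW


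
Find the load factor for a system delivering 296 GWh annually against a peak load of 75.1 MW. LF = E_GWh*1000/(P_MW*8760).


LF = 296 * 1000 / (75.1 * 8760) = 0.4499


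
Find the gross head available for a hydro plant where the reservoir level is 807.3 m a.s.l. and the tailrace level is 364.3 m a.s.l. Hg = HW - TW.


Hg = 807.3 - 364.3 = 443.0000 m


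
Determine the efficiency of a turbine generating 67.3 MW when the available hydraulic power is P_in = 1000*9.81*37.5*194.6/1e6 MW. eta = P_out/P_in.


P_in = 1000 * 9.81 * 37.5 * 194.6 / 1e6 = 71.5885 MW
eta = 67.3 / 71.5885 = 0.9401


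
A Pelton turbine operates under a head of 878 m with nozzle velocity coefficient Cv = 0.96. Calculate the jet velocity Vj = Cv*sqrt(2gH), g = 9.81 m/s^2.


Vj = 0.96 * sqrt(2*9.81*878) = 125.9993 m/s


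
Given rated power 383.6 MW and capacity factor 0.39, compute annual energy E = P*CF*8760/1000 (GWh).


E = 383.6 * 0.39 * 8760 / 1000 = 1310.5310 GWh


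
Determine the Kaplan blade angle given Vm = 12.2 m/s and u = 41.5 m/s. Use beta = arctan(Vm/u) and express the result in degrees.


beta = arctan(12.2 / 41.5) = 16.3821 degrees


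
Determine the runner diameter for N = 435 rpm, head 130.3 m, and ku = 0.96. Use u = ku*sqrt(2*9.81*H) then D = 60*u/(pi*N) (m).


u = 0.96 * sqrt(2*9.81*130.3) = 48.5392 m/s
D = 60 * 48.5392 / (pi * 435) = 2.1311 m


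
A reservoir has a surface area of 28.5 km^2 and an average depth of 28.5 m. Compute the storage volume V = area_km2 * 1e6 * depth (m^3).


V = 28.5 * 1e6 * 28.5 = 8.1225e+08 m^3


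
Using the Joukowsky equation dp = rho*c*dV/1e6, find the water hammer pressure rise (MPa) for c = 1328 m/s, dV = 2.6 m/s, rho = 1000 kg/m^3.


dp = 1000 * 1328 * 2.6 / 1e6 = 3.4528 MPa


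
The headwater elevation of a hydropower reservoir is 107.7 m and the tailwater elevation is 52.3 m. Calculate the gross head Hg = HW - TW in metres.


Hg = 107.7 - 52.3 = 55.4000 m


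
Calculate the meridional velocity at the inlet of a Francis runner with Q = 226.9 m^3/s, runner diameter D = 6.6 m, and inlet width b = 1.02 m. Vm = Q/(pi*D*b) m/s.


Vm = 226.9 / (pi * 6.6 * 1.02) = 10.7285 m/s


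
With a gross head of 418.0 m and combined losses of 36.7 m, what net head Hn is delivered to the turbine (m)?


Hn = 418.0 - 36.7 = 381.3000 m


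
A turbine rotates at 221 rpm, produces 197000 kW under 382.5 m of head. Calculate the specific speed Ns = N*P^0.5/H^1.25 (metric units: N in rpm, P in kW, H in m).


Ns = 221 * 197000^0.5 / 382.5^1.25 = 57.9877


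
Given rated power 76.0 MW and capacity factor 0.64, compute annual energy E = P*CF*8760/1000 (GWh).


E = 76.0 * 0.64 * 8760 / 1000 = 426.0864 GWh


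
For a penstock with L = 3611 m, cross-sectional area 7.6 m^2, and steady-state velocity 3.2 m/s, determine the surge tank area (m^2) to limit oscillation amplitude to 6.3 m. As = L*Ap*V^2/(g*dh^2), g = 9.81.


As = 3611 * 7.6 * 3.2^2 / (9.81 * 6.3^2) = 721.7569 m^2


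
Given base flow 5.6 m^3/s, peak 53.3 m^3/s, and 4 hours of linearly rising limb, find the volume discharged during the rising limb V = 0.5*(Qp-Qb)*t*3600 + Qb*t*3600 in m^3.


V = 0.5*(53.3 - 5.6)*4*3600 + 5.6*4*3600 = 424080.0000 m^3


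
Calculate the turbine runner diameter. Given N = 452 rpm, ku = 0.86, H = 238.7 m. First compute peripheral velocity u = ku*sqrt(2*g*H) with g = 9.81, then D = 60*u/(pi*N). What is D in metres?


u = 0.86 * sqrt(2*9.81*238.7) = 58.8538 m/s
D = 60 * 58.8538 / (pi * 452) = 2.4868 m


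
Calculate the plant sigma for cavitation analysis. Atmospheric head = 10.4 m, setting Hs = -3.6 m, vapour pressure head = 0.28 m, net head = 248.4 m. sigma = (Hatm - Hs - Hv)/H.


sigma = (10.4 - (-3.6) - 0.28) / 248.4 = 0.0552


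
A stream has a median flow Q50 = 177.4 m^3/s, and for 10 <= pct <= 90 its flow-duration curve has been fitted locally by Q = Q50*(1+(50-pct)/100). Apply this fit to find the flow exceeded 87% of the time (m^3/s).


Q = 177.4 * (1 + (50 - 87)/100) = 111.7620 m^3/s


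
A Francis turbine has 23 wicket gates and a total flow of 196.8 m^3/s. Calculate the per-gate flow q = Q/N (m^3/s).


q = 196.8 / 23 = 8.5565 m^3/s


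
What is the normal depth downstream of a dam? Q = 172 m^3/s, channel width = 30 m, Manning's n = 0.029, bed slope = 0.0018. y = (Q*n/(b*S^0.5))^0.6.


y = (172 * 0.029 / (30 * 0.0018^0.5))^0.6 = 2.2693 m


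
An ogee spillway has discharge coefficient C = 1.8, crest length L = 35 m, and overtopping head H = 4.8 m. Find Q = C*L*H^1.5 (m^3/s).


Q = 1.8 * 35 * 4.8^1.5 = 662.5252 m^3/s


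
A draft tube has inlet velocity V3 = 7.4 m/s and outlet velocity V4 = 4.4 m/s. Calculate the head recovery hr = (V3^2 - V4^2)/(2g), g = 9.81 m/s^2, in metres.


hr = (7.4^2 - 4.4^2) / (2*9.81) = 1.8043 m


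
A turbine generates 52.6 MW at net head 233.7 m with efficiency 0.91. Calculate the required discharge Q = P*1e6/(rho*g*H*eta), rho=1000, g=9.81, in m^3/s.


Q = 52.6 * 1e6 / (1000 * 9.81 * 233.7 * 0.91) = 25.2125 m^3/s


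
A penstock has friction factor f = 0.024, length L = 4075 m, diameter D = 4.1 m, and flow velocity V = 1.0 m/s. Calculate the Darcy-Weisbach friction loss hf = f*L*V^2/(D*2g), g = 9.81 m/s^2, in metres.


hf = 0.024 * 4075 * 1.0^2 / (4.1 * 2 * 9.81) = 1.2158 m


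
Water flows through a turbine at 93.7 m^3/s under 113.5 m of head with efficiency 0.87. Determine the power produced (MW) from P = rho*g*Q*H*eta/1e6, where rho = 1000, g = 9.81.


P = 1000 * 9.81 * 93.7 * 113.5 * 0.87 / 1e6 = 90.7661 MW


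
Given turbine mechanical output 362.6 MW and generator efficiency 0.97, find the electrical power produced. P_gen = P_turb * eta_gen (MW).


P_gen = 362.6 * 0.97 = 351.7220 MW


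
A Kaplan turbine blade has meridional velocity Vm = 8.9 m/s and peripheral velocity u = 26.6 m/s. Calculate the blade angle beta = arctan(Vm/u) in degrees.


beta = arctan(8.9 / 26.6) = 18.4995 degrees


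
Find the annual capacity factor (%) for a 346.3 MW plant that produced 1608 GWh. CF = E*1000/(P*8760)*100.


CF = 1608 * 1000 / (346.3 * 8760) * 100 = 53.0065 %


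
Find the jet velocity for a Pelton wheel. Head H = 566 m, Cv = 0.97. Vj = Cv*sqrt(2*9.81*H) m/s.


Vj = 0.97 * sqrt(2*9.81*566) = 102.2185 m/s


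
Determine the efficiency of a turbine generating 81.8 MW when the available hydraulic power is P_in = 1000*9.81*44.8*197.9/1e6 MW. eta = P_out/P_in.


P_in = 1000 * 9.81 * 44.8 * 197.9 / 1e6 = 86.9747 MW
eta = 81.8 / 86.9747 = 0.9405


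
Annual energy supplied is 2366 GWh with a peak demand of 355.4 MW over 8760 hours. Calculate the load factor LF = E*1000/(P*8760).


LF = 2366 * 1000 / (355.4 * 8760) = 0.7600


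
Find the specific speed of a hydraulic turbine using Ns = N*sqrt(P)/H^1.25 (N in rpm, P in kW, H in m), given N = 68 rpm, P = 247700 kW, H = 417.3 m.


Ns = 68 * 247700^0.5 / 417.3^1.25 = 17.9437


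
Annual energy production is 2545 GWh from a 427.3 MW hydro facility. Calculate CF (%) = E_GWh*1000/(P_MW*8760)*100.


CF = 2545 * 1000 / (427.3 * 8760) * 100 = 67.9909 %


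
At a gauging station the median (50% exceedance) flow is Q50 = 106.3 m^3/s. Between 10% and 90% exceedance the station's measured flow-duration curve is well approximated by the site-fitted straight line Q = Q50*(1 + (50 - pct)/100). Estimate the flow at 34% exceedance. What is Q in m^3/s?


Q = 106.3 * (1 + (50 - 34)/100) = 123.3080 m^3/s


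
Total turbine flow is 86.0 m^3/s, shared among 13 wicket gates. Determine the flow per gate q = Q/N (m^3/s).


q = 86.0 / 13 = 6.6154 m^3/s


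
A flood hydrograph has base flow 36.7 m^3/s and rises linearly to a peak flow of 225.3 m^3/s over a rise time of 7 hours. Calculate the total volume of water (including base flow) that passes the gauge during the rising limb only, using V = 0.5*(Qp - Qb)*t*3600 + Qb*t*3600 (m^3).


V = 0.5*(225.3 - 36.7)*7*3600 + 36.7*7*3600 = 3.3012e+06 m^3


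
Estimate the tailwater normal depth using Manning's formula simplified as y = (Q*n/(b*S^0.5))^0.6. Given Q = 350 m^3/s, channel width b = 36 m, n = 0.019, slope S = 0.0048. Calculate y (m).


y = (350 * 0.019 / (36 * 0.0048^0.5))^0.6 = 1.8011 m


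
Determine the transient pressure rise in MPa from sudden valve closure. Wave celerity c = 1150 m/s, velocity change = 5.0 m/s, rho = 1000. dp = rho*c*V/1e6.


dp = 1000 * 1150 * 5.0 / 1e6 = 5.7500 MPa


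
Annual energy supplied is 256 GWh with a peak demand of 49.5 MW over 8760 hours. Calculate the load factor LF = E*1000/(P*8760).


LF = 256 * 1000 / (49.5 * 8760) = 0.5904


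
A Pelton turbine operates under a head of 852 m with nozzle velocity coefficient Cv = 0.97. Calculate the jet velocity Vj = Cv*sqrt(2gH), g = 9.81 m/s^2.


Vj = 0.97 * sqrt(2*9.81*852) = 125.4126 m/s


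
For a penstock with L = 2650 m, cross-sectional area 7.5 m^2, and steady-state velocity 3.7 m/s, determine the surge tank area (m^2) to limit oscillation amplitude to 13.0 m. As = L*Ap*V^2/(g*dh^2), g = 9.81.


As = 2650 * 7.5 * 3.7^2 / (9.81 * 13.0^2) = 164.1175 m^2


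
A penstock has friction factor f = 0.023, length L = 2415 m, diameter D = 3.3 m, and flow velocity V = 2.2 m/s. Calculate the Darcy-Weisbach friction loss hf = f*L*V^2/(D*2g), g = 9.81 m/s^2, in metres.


hf = 0.023 * 2415 * 2.2^2 / (3.3 * 2 * 9.81) = 4.1522 m


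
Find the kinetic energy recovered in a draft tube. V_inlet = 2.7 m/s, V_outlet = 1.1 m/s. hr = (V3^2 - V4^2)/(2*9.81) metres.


hr = (2.7^2 - 1.1^2) / (2*9.81) = 0.3099 m


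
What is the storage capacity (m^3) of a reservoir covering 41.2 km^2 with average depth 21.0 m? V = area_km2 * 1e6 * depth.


V = 41.2 * 1e6 * 21.0 = 8.6520e+08 m^3


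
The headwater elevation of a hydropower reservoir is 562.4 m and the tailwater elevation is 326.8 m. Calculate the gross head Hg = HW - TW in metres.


Hg = 562.4 - 326.8 = 235.6000 m


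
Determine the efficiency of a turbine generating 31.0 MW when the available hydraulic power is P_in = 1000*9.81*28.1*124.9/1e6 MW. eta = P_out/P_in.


P_in = 1000 * 9.81 * 28.1 * 124.9 / 1e6 = 34.4301 MW
eta = 31.0 / 34.4301 = 0.9004


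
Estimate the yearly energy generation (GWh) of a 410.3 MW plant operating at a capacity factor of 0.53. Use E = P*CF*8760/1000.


E = 410.3 * 0.53 * 8760 / 1000 = 1904.9408 GWh


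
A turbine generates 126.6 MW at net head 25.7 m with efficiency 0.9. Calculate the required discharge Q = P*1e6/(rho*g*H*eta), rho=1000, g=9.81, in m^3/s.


Q = 126.6 * 1e6 / (1000 * 9.81 * 25.7 * 0.9) = 557.9420 m^3/s


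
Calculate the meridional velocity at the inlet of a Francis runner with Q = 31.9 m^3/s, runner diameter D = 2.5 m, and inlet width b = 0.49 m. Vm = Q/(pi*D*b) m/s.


Vm = 31.9 / (pi * 2.5 * 0.49) = 8.2890 m/s


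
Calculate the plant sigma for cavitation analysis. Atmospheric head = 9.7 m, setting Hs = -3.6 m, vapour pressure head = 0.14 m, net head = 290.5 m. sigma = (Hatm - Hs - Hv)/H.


sigma = (9.7 - (-3.6) - 0.14) / 290.5 = 0.0453


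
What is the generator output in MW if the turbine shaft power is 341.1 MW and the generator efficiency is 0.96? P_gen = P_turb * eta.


P_gen = 341.1 * 0.96 = 327.4560 MW
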